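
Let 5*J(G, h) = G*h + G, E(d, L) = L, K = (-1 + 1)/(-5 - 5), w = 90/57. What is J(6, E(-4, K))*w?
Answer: 36/19 ≈ 1.8947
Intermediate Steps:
w = 30/19 (w = 90*(1/57) = 30/19 ≈ 1.5789)
K = 0 (K = 0/(-10) = 0*(-⅒) = 0)
J(G, h) = G/5 + G*h/5 (J(G, h) = (G*h + G)/5 = (G + G*h)/5 = G/5 + G*h/5)
J(6, E(-4, K))*w = ((⅕)*6*(1 + 0))*(30/19) = ((⅕)*6*1)*(30/19) = (6/5)*(30/19) = 36/19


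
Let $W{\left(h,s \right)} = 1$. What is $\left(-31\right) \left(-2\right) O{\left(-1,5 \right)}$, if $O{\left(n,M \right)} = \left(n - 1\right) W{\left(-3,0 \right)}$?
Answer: $-124$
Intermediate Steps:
$O{\left(n,M \right)} = -1 + n$ ($O{\left(n,M \right)} = \left(n - 1\right) 1 = \left(-1 + n\right) 1 = -1 + n$)
$\left(-31\right) \left(-2\right) O{\left(-1,5 \right)} = \left(-31\right) \left(-2\right) \left(-1 - 1\right) = 62 \left(-2\right) = -124$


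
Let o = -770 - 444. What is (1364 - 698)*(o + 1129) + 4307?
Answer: -52303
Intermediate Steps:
o = -1214
(1364 - 698)*(o + 1129) + 4307 = (1364 - 698)*(-1214 + 1129) + 4307 = 666*(-85) + 4307 = -56610 + 4307 = -52303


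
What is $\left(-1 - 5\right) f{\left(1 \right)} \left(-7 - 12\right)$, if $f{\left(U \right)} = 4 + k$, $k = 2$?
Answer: $684$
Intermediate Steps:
$f{\left(U \right)} = 6$ ($f{\left(U \right)} = 4 + 2 = 6$)
$\left(-1 - 5\right) f{\left(1 \right)} \left(-7 - 12\right) = \left(-1 - 5\right) 6 \left(-7 - 12\right) = \left(-6\right) 6 \left(-7 - 12\right) = \left(-36\right) \left(-19\right) = 684$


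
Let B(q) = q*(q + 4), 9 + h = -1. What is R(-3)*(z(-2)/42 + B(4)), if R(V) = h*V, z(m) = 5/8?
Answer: 53785/56 ≈ 960.45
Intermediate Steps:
z(m) = 5/8 (z(m) = 5*(1/8) = 5/8)
h = -10 (h = -9 - 1 = -10)
R(V) = -10*V
B(q) = q*(4 + q)
R(-3)*(z(-2)/42 + B(4)) = (-10*(-3))*((5/8)/42 + 4*(4 + 4)) = 30*((5/8)*(1/42) + 4*8) = 30*(5/336 + 32) = 30*(10757/336) = 53785/56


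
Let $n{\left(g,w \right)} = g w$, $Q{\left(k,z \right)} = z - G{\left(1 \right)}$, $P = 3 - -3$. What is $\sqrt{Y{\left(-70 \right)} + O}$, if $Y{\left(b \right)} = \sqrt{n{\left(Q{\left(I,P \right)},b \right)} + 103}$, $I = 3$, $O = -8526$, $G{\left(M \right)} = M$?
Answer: $\sqrt{-8526 + i \sqrt{247}} \approx 0.0851 + 92.336 i$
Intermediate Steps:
$P = 6$ ($P = 3 + 3 = 6$)
$Q{\left(k,z \right)} = -1 + z$ ($Q{\left(k,z \right)} = z - 1 = -1 + z$)
$Y{\left(b \right)} = \sqrt{103 + 5 b}$ ($Y{\left(b \right)} = \sqrt{\left(-1 + 6\right) b + 103} = \sqrt{5 b + 103} = \sqrt{103 + 5 b}$)
$\sqrt{Y{\left(-70 \right)} + O} = \sqrt{\sqrt{103 + 5 \left(-70\right)} - 8526} = \sqrt{\sqrt{103 - 350} - 8526} = \sqrt{\sqrt{-247} - 8526} = \sqrt{i \sqrt{247} - 8526} = \sqrt{-8526 + i \sqrt{247}}$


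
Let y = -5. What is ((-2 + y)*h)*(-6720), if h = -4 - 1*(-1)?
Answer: -141120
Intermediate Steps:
h = -3 (h = -4 + 1 = -3)
((-2 + y)*h)*(-6720) = ((-2 - 5)*(-3))*(-6720) = -7*(-3)*(-6720) = 21*(-6720) = -141120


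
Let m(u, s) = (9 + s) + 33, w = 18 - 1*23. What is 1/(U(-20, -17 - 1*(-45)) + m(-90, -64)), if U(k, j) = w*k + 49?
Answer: 1/127 ≈ 0.0078740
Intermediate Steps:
w = -5 (w = 18 - 23 = -5)
m(u, s) = 42 + s
U(k, j) = 49 - 5*k (U(k, j) = -5*k + 49 = 49 - 5*k)
1/(U(-20, -17 - 1*(-45)) + m(-90, -64)) = 1/((49 - 5*(-20)) + (42 - 64)) = 1/((49 + 100) - 22) = 1/(149 - 22) = 1/127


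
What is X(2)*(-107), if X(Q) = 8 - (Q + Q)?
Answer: -428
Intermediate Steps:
X(Q) = 8 - 2*Q
X(2)*(-107) = (8 - 2*2)*(-107) = (8 - 4)*(-107) = 4*(-107) = -428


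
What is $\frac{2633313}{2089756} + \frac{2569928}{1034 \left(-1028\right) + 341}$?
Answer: $- \frac{2572335097325}{2220597712916} \approx -1.1584$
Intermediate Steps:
$\frac{2633313}{2089756} + \frac{2569928}{1034 \left(-1028\right) + 341} = 2633313 \cdot \frac{1}{2089756} + \frac{2569928}{-1062952 + 341} = \frac{2633313}{2089756} + \frac{2569928}{-1062611} = \frac{2633313}{2089756} + 2569928 \left(- \frac{1}{1062611}\right) = \frac{2633313}{2089756} - \frac{2569928}{1062611} = - \frac{2572335097325}{2220597712916}$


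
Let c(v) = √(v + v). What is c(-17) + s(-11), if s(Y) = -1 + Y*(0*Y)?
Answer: -1 + I*√34 ≈ -1.0 + 5.831*I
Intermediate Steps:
c(v) = √2*√v (c(v) = √(2*v) = √2*√v)
s(Y) = -1 (s(Y) = -1 + Y*0 = -1 + 0 = -1)
c(-17) + s(-11) = √2*√(-17) - 1 = √2*(I*√17) - 1 = I*√34 - 1 = -1 + I*√34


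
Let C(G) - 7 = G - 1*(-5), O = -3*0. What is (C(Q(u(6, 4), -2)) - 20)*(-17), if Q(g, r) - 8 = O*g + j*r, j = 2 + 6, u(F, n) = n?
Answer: 272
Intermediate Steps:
O = 0
j = 8
Q(g, r) = 8 + 8*r (Q(g, r) = 8 + (0*g + 8*r) = 8 + (0 + 8*r) = 8 + 8*r)
C(G) = 12 + G (C(G) = 7 + (G - 1*(-5)) = 7 + (G + 5) = 7 + (5 + G) = 12 + G)
(C(Q(u(6, 4), -2)) - 20)*(-17) = ((12 + (8 + 8*(-2))) - 20)*(-17) = ((12 + (8 - 16)) - 20)*(-17) = ((12 - 8) - 20)*(-17) = (4 - 20)*(-17) = -16*(-17) = 272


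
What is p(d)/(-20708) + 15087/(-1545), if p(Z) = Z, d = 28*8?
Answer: -26063973/2666155 ≈ -9.7759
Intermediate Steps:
d = 224
p(d)/(-20708) + 15087/(-1545) = 224/(-20708) + 15087/(-1545) = 224*(-1/20708) + 15087*(-1/1545) = -56/5177 - 5029/515 = -26063973/2666155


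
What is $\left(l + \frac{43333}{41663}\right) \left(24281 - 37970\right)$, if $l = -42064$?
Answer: $\frac{23989549496211}{41663} \approx 5.758 \cdot 10^{8}$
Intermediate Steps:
$\left(l + \frac{43333}{41663}\right) \left(24281 - 37970\right) = \left(-42064 + \frac{43333}{41663}\right) \left(24281 - 37970\right) = \left(-42064 + 43333 \cdot \frac{1}{41663}\right) \left(-13689\right) = \left(-42064 + \frac{43333}{41663}\right) \left(-13689\right) = \left(- \frac{1752469099}{41663}\right) \left(-13689\right) = \frac{23989549496211}{41663}$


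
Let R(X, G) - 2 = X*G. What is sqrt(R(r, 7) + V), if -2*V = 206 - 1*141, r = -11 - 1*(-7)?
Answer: 3*I*sqrt(26)/2 ≈ 7.6485*I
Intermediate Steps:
r = -4 (r = -11 + 7 = -4)
R(X, G) = 2 + G*X (R(X, G) = 2 + X*G = 2 + G*X)
V = -65/2 (V = -(206 - 1*141)/2 = -(206 - 141)/2 = -1/2*65 = -65/2 ≈ -32.500)
sqrt(R(r, 7) + V) = sqrt((2 + 7*(-4)) - 65/2) = sqrt((2 - 28) - 65/2) = sqrt(-26 - 65/2) = sqrt(-117/2) = 3*I*sqrt(26)/2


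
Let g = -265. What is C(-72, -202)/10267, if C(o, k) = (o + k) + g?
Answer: -539/10267 ≈ -0.052498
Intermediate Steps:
C(o, k) = -265 + k + o (C(o, k) = (o + k) - 265 = (k + o) - 265 = -265 + k + o)
C(-72, -202)/10267 = (-265 - 202 - 72)/10267 = -539*1/10267 = -539/10267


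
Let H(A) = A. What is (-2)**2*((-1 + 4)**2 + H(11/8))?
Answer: 83/2 ≈ 41.500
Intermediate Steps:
(-2)**2*((-1 + 4)**2 + H(11/8)) = (-2)**2*((-1 + 4)**2 + 11/8) = 4*(3**2 + 11*(1/8)) = 4*(9 + 11/8) = 4*(83/8) = 83/2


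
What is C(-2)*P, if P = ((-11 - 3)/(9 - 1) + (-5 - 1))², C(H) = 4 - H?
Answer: 2883/8 ≈ 360.38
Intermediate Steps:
P = 961/16 (P = (-14/8 - 6)² = (-14*⅛ - 6)² = (-7/4 - 6)² = (-31/4)² = 961/16 ≈ 60.063)
C(-2)*P = (4 - 1*(-2))*(961/16) = (4 + 2)*(961/16) = 6*(961/16) = 2883/8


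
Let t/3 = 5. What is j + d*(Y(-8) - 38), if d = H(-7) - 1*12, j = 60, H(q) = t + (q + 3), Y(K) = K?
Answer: 106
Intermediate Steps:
t = 15 (t = 3*5 = 15)
H(q) = 18 + q (H(q) = 15 + (q + 3) = 15 + (3 + q) = 18 + q)
d = -1 (d = (18 - 7) - 1*12 = 11 - 12 = -1)
j + d*(Y(-8) - 38) = 60 - (-8 - 38) = 60 - 1*(-46) = 60 + 46 = 106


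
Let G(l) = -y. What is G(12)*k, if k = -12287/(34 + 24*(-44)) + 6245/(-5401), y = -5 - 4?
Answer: 539817273/5519822 ≈ 97.796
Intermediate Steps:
y = -9
k = 59979697/5519822 (k = -12287/(34 - 1056) + 6245*(-1/5401) = -12287/(-1022) - 6245/5401 = -12287*(-1/1022) - 6245/5401 = 12287/1022 - 6245/5401 = 59979697/5519822 ≈ 10.866)
G(l) = 9 (G(l) = -1*(-9) = 9)
G(12)*k = 9*(59979697/5519822) = 539817273/5519822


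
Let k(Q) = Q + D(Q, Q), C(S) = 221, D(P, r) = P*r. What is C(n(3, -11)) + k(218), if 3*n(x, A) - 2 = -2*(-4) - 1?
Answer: 47963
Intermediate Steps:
n(x, A) = 3 (n(x, A) = ⅔ + (-2*(-4) - 1)/3 = ⅔ + (8 - 1)/3 = ⅔ + (⅓)*7 = ⅔ + 7/3 = 3)
k(Q) = Q + Q² (k(Q) = Q + Q*Q = Q + Q²)
C(n(3, -11)) + k(218) = 221 + 218*(1 + 218) = 221 + 218*219 = 221 + 47742 = 47963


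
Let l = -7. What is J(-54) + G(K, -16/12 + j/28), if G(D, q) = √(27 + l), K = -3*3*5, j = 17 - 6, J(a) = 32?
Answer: 32 + 2*√5 ≈ 36.472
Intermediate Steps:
j = 11
K = -45 (K = -9*5 = -45)
G(D, q) = 2*√5 (G(D, q) = √(27 - 7) = √20 = 2*√5)
J(-54) + G(K, -16/12 + j/28) = 32 + 2*√5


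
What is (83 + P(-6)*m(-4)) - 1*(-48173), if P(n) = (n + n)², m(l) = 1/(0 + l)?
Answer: 48220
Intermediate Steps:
m(l) = 1/l
P(n) = 4*n² (P(n) = (2*n)² = 4*n²)
(83 + P(-6)*m(-4)) - 1*(-48173) = (83 + (4*(-6)²)/(-4)) - 1*(-48173) = (83 + (4*36)*(-¼)) + 48173 = (83 + 144*(-¼)) + 48173 = (83 - 36) + 48173 = 47 + 48173 = 48220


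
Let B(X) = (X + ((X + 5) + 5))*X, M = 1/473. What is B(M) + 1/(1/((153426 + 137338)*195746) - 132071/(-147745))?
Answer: 1916915851435043799028/1681757133877201036601 ≈ 1.1398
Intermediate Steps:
M = 1/473 ≈ 0.0021142
B(X) = X*(10 + 2*X) (B(X) = (X + ((5 + X) + 5))*X = (X + (10 + X))*X = (10 + 2*X)*X = X*(10 + 2*X))
B(M) + 1/(1/((153426 + 137338)*195746) - 132071/(-147745)) = 2*(1/473)*(5 + 1/473) + 1/(1/((153426 + 137338)*195746) - 132071/(-147745)) = 2*(1/473)*(2366/473) + 1/((1/195746)/290764 - 132071*(-1/147745)) = 4732/223729 + 1/((1/290764)*(1/195746) + 132071/147745) = 4732/223729 + 1/(1/56915889944 + 132071/147745) = 4732/223729 + 1/(7516938500941769/8409038159776280) = 4732/223729 + 8409038159776280/7516938500941769 = 1916915851435043799028/1681757133877201036601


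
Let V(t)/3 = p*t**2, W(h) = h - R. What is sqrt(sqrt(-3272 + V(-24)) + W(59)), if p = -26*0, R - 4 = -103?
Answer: sqrt(158 + 2*I*sqrt(818)) ≈ 12.768 + 2.2401*I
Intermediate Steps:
R = -99 (R = 4 - 103 = -99)
W(h) = 99 + h (W(h) = h - 1*(-99) = h + 99 = 99 + h)
p = 0
V(t) = 0 (V(t) = 3*(0*t**2) = 3*0 = 0)
sqrt(sqrt(-3272 + V(-24)) + W(59)) = sqrt(sqrt(-3272 + 0) + (99 + 59)) = sqrt(sqrt(-3272) + 158) = sqrt(2*I*sqrt(818) + 158) = sqrt(158 + 2*I*sqrt(818))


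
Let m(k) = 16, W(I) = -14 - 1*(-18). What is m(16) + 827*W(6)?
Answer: 3324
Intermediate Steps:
W(I) = 4 (W(I) = -14 + 18 = 4)
m(16) + 827*W(6) = 16 + 827*4 = 16 + 3308 = 3324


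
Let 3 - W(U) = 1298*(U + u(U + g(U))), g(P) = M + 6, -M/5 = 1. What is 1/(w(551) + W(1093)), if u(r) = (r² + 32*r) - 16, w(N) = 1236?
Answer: -1/1600330219 ≈ -6.2487e-10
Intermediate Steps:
M = -5 (M = -5*1 = -5)
g(P) = 1 (g(P) = -5 + 6 = 1)
u(r) = -16 + r² + 32*r
W(U) = -20765 - 42834*U - 1298*(1 + U)² (W(U) = 3 - 1298*(U + (-16 + (U + 1)² + 32*(U + 1))) = 3 - 1298*(U + (-16 + (1 + U)² + 32*(1 + U))) = 3 - 1298*(U + (-16 + (1 + U)² + (32 + 32*U))) = 3 - 1298*(U + (16 + (1 + U)² + 32*U)) = 3 - 1298*(16 + (1 + U)² + 33*U) = 3 - (20768 + 1298*(1 + U)² + 42834*U) = 3 + (-20768 - 42834*U - 1298*(1 + U)²) = -20765 - 42834*U - 1298*(1 + U)²)
1/(w(551) + W(1093)) = 1/(1236 + (-22063 - 45430*1093 - 1298*1093²)) = 1/(1236 + (-22063 - 49654990 - 1298*1194649)) = 1/(1236 + (-22063 - 49654990 - 1550654402)) = 1/(1236 - 1600331455) = 1/(-1600330219) = -1/1600330219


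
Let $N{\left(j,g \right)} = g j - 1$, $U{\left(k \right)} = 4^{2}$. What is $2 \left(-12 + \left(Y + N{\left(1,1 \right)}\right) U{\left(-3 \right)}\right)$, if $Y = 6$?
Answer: $168$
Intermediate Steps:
$U{\left(k \right)} = 16$
$N{\left(j,g \right)} = -1 + g j$
$2 \left(-12 + \left(Y + N{\left(1,1 \right)}\right) U{\left(-3 \right)}\right) = 2 \left(-12 + \left(6 + \left(-1 + 1 \cdot 1\right)\right) 16\right) = 2 \left(-12 + \left(6 + \left(-1 + 1\right)\right) 16\right) = 2 \left(-12 + \left(6 + 0\right) 16\right) = 2 \left(-12 + 6 \cdot 16\right) = 2 \left(-12 + 96\right) = 2 \cdot 84 = 168$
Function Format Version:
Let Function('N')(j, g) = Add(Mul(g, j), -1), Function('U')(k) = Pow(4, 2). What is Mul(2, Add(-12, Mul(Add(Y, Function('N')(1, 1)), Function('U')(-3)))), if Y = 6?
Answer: 168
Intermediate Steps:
Function('U')(k) = 16
Function('N')(j, g) = Add(-1, Mul(g, j))
Mul(2, Add(-12, Mul(Add(Y, Function('N')(1, 1)), Function('U')(-3)))) = Mul(2, Add(-12, Mul(Add(6, Add(-1, Mul(1, 1))), 16))) = Mul(2, Add(-12, Mul(Add(6, Add(-1, 1)), 16))) = Mul(2, Add(-12, Mul(Add(6, 0), 16))) = Mul(2, Add(-12, Mul(6, 16))) = Mul(2, Add(-12, 96)) = Mul(2, 84) = 168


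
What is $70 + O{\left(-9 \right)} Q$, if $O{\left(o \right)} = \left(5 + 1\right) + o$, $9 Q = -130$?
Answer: $\frac{340}{3} \approx 113.33$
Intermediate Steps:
$Q = - \frac{130}{9}$ ($Q = \frac{1}{9} \left(-130\right) = - \frac{130}{9} \approx -14.444$)
$O{\left(o \right)} = 6 + o$
$70 + O{\left(-9 \right)} Q = 70 + \left(6 - 9\right) \left(- \frac{130}{9}\right) = 70 - - \frac{130}{3} = 70 + \frac{130}{3} = \frac{340}{3}$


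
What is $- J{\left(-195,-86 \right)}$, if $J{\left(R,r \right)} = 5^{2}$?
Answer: $-25$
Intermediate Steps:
$J{\left(R,r \right)} = 25$
$- J{\left(-195,-86 \right)} = \left(-1\right) 25 = -25$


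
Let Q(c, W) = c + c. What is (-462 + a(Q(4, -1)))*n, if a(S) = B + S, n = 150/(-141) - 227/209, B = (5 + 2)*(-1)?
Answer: 9735859/9823 ≈ 991.13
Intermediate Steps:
Q(c, W) = 2*c
B = -7 (B = 7*(-1) = -7)
n = -21119/9823 (n = 150*(-1/141) - 227*1/209 = -50/47 - 227/209 = -21119/9823 ≈ -2.1500)
a(S) = -7 + S
(-462 + a(Q(4, -1)))*n = (-462 + (-7 + 2*4))*(-21119/9823) = (-462 + (-7 + 8))*(-21119/9823) = (-462 + 1)*(-21119/9823) = -461*(-21119/9823) = 9735859/9823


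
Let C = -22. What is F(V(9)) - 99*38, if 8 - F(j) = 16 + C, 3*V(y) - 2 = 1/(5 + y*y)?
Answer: -3748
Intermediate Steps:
V(y) = ⅔ + 1/(3*(5 + y²)) (V(y) = ⅔ + 1/(3*(5 + y*y)) = ⅔ + 1/(3*(5 + y²)))
F(j) = 14 (F(j) = 8 - (16 - 22) = 8 - 1*(-6) = 8 + 6 = 14)
F(V(9)) - 99*38 = 14 - 99*38 = 14 - 1*3762 = 14 - 3762 = -3748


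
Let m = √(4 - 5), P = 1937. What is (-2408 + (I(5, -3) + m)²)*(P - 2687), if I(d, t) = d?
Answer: 1788000 - 7500*I ≈ 1.788e+6 - 7500.0*I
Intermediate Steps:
m = I (m = √(-1) = I ≈ 1.0*I)
(-2408 + (I(5, -3) + m)²)*(P - 2687) = (-2408 + (5 + I)²)*(1937 - 2687) = (-2408 + (5 + I)²)*(-750) = 1806000 - 750*(5 + I)²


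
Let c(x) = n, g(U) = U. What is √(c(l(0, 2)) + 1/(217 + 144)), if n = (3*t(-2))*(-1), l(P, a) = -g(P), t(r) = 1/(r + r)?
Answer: √1087/38 ≈ 0.86762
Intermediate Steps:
t(r) = 1/(2*r)
l(P, a) = -P
n = ¾ (n = (3*((½)/(-2)))*(-1) = (3*((½)*(-½)))*(-1) = (3*(-¼))*(-1) = -¾*(-1) = ¾ ≈ 0.75000)
c(x) = ¾
√(c(l(0, 2)) + 1/(217 + 144)) = √(¾ + 1/(217 + 144)) = √(¾ + 1/361) = √(1087/1444) = √1087/38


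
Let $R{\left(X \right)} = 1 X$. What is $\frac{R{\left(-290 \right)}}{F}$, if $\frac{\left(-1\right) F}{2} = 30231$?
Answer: $\frac{145}{30231} \approx 0.0047964$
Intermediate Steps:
$F = -60462$ ($F = \left(-2\right) 30231 = -60462$)
$R{\left(X \right)} = X$
$\frac{R{\left(-290 \right)}}{F} = - \frac{290}{-60462} = \left(-290\right) \left(- \frac{1}{60462}\right) = \frac{145}{30231}$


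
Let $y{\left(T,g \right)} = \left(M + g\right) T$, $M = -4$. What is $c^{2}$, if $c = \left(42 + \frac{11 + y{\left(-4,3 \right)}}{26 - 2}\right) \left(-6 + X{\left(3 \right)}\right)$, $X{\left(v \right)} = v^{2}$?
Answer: $\frac{1046529}{64} \approx 16352.0$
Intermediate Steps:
$y{\left(T,g \right)} = T \left(-4 + g\right)$ ($y{\left(T,g \right)} = \left(-4 + g\right) T = T \left(-4 + g\right)$)
$c = \frac{1023}{8}$ ($c = \left(42 + \frac{11 - 4 \left(-4 + 3\right)}{26 - 2}\right) \left(-6 + 3^{2}\right) = \left(42 + \frac{11 - -4}{24}\right) \left(-6 + 9\right) = \left(42 + \left(11 + 4\right) \frac{1}{24}\right) 3 = \left(42 + 15 \cdot \frac{1}{24}\right) 3 = \left(42 + \frac{5}{8}\right) 3 = \frac{341}{8} \cdot 3 = \frac{1023}{8} \approx 127.88$)
$c^{2} = \left(\frac{1023}{8}\right)^{2} = \frac{1046529}{64}$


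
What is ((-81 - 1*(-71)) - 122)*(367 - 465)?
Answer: 12936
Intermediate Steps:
((-81 - 1*(-71)) - 122)*(367 - 465) = ((-81 + 71) - 122)*(-98) = (-10 - 122)*(-98) = -132*(-98) = 12936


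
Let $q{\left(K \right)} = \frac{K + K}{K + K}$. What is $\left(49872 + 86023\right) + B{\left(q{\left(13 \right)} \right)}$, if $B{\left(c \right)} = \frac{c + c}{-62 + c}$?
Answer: $\frac{8289593}{61} \approx 1.359 \cdot 10^{5}$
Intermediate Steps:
$q{\left(K \right)} = 1$ ($q{\left(K \right)} = \frac{2 K}{2 K} = 2 K \frac{1}{2 K} = 1$)
$B{\left(c \right)} = \frac{2 c}{-62 + c}$
$\left(49872 + 86023\right) + B{\left(q{\left(13 \right)} \right)} = \left(49872 + 86023\right) + 2 \cdot 1 \frac{1}{-62 + 1} = 135895 + 2 \cdot 1 \frac{1}{-61} = 135895 + 2 \cdot 1 \left(- \frac{1}{61}\right) = 135895 - \frac{2}{61} = \frac{8289593}{61}$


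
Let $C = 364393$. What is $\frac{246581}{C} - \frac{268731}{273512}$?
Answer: $- \frac{30480832811}{99665858216} \approx -0.30583$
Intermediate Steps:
$\frac{246581}{C} - \frac{268731}{273512} = \frac{246581}{364393} - \frac{268731}{273512} = - \frac{30480832811}{99665858216}$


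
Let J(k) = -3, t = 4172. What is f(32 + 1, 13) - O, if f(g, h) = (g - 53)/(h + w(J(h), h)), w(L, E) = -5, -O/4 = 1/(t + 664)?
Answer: -6043/2418 ≈ -2.4992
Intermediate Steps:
O = -1/1209 (O = -4/(4172 + 664) = -4/4836 = -4*1/4836 = -1/1209 ≈ -0.00082713)
f(g, h) = (-53 + g)/(-5 + h) (f(g, h) = (g - 53)/(h - 5) = (-53 + g)/(-5 + h))
f(32 + 1, 13) - O = (-53 + (32 + 1))/(-5 + 13) - 1*(-1/1209) = (-53 + 33)/8 + 1/1209 = (1/8)*(-20) + 1/1209 = -5/2 + 1/1209 = -6043/2418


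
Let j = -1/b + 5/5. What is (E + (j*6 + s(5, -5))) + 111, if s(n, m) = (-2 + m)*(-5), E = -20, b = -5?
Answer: 666/5 ≈ 133.20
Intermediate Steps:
j = 6/5 (j = -1/(-5) + 5/5 = -1*(-⅕) + 5*(⅕) = ⅕ + 1 = 6/5 ≈ 1.2000)
s(n, m) = 10 - 5*m
(E + (j*6 + s(5, -5))) + 111 = (-20 + ((6/5)*6 + (10 - 5*(-5)))) + 111 = (-20 + (36/5 + (10 + 25))) + 111 = (-20 + (36/5 + 35)) + 111 = (-20 + 211/5) + 111 = 111/5 + 111 = 666/5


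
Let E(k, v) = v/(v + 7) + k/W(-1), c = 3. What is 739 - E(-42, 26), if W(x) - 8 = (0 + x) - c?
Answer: 49415/66 ≈ 748.71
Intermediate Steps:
W(x) = 5 + x (W(x) = 8 + ((0 + x) - 1*3) = 8 + (x - 3) = 8 + (-3 + x) = 5 + x)
E(k, v) = k/4 + v/(7 + v) (E(k, v) = v/(v + 7) + k/(5 - 1) = v/(7 + v) + k/4 = k/4 + v/(7 + v))
739 - E(-42, 26) = 739 - (4*26 + 7*(-42) - 42*26)/(4*(7 + 26)) = 739 - (104 - 294 - 1092)/(4*33) = 739 - (-1282)/(4*33) = 739 - 1*(-641/66) = 739 + 641/66 = 49415/66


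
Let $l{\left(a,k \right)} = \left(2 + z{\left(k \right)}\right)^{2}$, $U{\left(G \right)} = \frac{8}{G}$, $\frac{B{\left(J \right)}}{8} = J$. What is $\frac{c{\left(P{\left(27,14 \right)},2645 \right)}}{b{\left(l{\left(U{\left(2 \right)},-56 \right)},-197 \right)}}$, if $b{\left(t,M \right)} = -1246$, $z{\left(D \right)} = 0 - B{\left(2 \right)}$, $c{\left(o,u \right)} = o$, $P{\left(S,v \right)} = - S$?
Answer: $\frac{27}{1246} \approx 0.021669$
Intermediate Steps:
$B{\left(J \right)} = 8 J$
$z{\left(D \right)} = -16$ ($z{\left(D \right)} = 0 - 8 \cdot 2 = 0 - 16 = -16$)
$l{\left(a,k \right)} = 196$ ($l{\left(a,k \right)} = \left(2 - 16\right)^{2} = \left(-14\right)^{2} = 196$)
$\frac{c{\left(P{\left(27,14 \right)},2645 \right)}}{b{\left(l{\left(U{\left(2 \right)},-56 \right)},-197 \right)}} = \frac{\left(-1\right) 27}{-1246} = \left(-27\right) \left(- \frac{1}{1246}\right) = \frac{27}{1246}$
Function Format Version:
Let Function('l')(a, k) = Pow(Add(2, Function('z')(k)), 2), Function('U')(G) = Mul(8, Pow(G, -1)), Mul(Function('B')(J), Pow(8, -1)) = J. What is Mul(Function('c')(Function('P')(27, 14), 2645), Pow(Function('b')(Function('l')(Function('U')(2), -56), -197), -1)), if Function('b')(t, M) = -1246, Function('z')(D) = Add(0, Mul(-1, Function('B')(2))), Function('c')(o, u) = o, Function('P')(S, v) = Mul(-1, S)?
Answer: Rational(27, 1246) ≈ 0.021669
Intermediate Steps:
Function('B')(J) = Mul(8, J)
Function('z')(D) = -16 (Function('z')(D) = Add(0, Mul(-1, Mul(8, 2))) = Add(0, Mul(-1, 16)) = Add(0, -16) = -16)
Function('l')(a, k) = 196 (Function('l')(a, k) = Pow(Add(2, -16), 2) = Pow(-14, 2) = 196)
Mul(Function('c')(Function('P')(27, 14), 2645), Pow(Function('b')(Function('l')(Function('U')(2), -56), -197), -1)) = Mul(Mul(-1, 27), Pow(-1246, -1)) = Mul(-27, Rational(-1, 1246)) = Rational(27, 1246)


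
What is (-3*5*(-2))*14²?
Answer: 5880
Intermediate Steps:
(-3*5*(-2))*14² = -15*(-2)*196 = 30*196 = 5880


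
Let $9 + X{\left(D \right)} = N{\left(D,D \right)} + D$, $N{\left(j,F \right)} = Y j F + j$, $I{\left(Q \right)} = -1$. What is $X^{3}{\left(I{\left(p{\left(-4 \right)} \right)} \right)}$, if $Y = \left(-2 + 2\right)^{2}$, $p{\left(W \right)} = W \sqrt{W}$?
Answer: $-1331$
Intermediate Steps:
$p{\left(W \right)} = W^{\frac{3}{2}}$
$Y = 0$ ($Y = 0^{2} = 0$)
$N{\left(j,F \right)} = j$ ($N{\left(j,F \right)} = 0 j F + j = 0 F + j = 0 + j = j$)
$X{\left(D \right)} = -9 + 2 D$ ($X{\left(D \right)} = -9 + \left(D + D\right) = -9 + 2 D$)
$X^{3}{\left(I{\left(p{\left(-4 \right)} \right)} \right)} = \left(-9 + 2 \left(-1\right)\right)^{3} = \left(-9 - 2\right)^{3} = \left(-11\right)^{3} = -1331$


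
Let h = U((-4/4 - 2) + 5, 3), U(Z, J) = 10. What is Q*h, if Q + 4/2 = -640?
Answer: -6420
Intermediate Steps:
Q = -642 (Q = -2 - 640 = -642)
h = 10
Q*h = -642*10 = -6420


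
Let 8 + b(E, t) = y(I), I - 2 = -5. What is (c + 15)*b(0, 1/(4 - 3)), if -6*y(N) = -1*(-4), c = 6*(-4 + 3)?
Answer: -78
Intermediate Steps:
c = -6 (c = 6*(-1) = -6)
I = -3 (I = 2 - 5 = -3)
y(N) = -⅔ (y(N) = -(-1)*(-4)/6 = -⅙*4 = -⅔)
b(E, t) = -26/3 (b(E, t) = -8 - ⅔ = -26/3)
(c + 15)*b(0, 1/(4 - 3)) = (-6 + 15)*(-26/3) = 9*(-26/3) = -78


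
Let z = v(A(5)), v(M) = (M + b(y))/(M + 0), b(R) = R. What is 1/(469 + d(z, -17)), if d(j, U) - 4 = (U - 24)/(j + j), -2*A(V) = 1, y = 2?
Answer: 6/2879 ≈ 0.0020841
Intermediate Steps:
A(V) = -1/2 (A(V) = -1/2*1 = -1/2)
v(M) = (2 + M)/M (v(M) = (M + 2)/(M + 0) = (2 + M)/M)
z = -3 (z = (2 - 1/2)/(-1/2) = -2*3/2 = -3)
d(j, U) = 4 + (-24 + U)/(2*j) (d(j, U) = 4 + (U - 24)/(j + j) = 4 + (-24 + U)/((2*j)) = 4 + (-24 + U)*(1/(2*j)) = 4 + (-24 + U)/(2*j))
1/(469 + d(z, -17)) = 1/(469 + (1/2)*(-24 - 17 + 8*(-3))/(-3)) = 1/(469 + (1/2)*(-1/3)*(-24 - 17 - 24)) = 1/(469 + (1/2)*(-1/3)*(-65)) = 1/(469 + 65/6) = 1/(2879/6) = 6/2879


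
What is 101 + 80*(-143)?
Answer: -11339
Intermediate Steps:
101 + 80*(-143) = 101 - 11440 = -11339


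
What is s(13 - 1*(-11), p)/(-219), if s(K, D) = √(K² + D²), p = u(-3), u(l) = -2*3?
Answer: -2*√17/73 ≈ -0.11296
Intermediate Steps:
u(l) = -6
p = -6
s(K, D) = √(D² + K²)
s(13 - 1*(-11), p)/(-219) = √((-6)² + (13 - 1*(-11))²)/(-219) = √(36 + (13 + 11)²)*(-1/219) = √(36 + 24²)*(-1/219) = √(36 + 576)*(-1/219) = √612*(-1/219) = (6*√17)*(-1/219) = -2*√17/73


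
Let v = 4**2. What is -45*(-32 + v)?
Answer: 720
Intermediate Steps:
v = 16
-45*(-32 + v) = -45*(-32 + 16) = -45*(-16) = 720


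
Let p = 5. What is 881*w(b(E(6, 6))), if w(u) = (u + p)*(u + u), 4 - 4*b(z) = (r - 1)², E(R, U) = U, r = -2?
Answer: -66075/8 ≈ -8259.4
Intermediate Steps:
b(z) = -5/4 (b(z) = 1 - (-2 - 1)²/4 = 1 - ¼*(-3)² = 1 - ¼*9 = 1 - 9/4 = -5/4)
w(u) = 2*u*(5 + u) (w(u) = (u + 5)*(u + u) = (5 + u)*(2*u) = 2*u*(5 + u))
881*w(b(E(6, 6))) = 881*(2*(-5/4)*(5 - 5/4)) = 881*(2*(-5/4)*(15/4)) = 881*(-75/8) = -66075/8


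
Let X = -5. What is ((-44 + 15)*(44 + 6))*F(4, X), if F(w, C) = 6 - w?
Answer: -2900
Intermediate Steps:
((-44 + 15)*(44 + 6))*F(4, X) = ((-44 + 15)*(44 + 6))*(6 - 1*4) = (-29*50)*(6 - 4) = -1450*2 = -2900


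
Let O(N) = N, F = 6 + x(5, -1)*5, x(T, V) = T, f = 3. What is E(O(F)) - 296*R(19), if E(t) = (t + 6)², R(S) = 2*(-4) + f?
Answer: 2849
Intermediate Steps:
F = 31 (F = 6 + 5*5 = 6 + 25 = 31)
R(S) = -5 (R(S) = 2*(-4) + 3 = -8 + 3 = -5)
E(t) = (6 + t)²
E(O(F)) - 296*R(19) = (6 + 31)² - 296*(-5) = 37² + 1480 = 1369 + 1480 = 2849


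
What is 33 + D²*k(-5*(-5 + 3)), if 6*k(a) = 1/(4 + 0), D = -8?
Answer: 107/3 ≈ 35.667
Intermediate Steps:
k(a) = 1/24 (k(a) = 1/(6*(4 + 0)) = (⅙)/4 = (⅙)*(¼) = 1/24)
33 + D²*k(-5*(-5 + 3)) = 33 + (-8)²*(1/24) = 33 + 64*(1/24) = 33 + 8/3 = 107/3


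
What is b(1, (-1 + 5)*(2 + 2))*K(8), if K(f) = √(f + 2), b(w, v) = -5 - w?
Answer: -6*√10 ≈ -18.974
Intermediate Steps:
K(f) = √(2 + f)
b(1, (-1 + 5)*(2 + 2))*K(8) = (-5 - 1*1)*√(2 + 8) = (-5 - 1)*√10 = -6*√10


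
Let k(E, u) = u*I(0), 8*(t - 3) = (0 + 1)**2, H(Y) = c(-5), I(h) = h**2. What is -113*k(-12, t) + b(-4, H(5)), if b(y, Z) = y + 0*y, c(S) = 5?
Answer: -4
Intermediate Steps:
H(Y) = 5
b(y, Z) = y (b(y, Z) = y + 0 = y)
t = 25/8 (t = 3 + (0 + 1)**2/8 = 3 + (1/8)*1**2 = 3 + (1/8)*1 = 3 + 1/8 = 25/8 ≈ 3.1250)
k(E, u) = 0 (k(E, u) = u*0**2 = u*0 = 0)
-113*k(-12, t) + b(-4, H(5)) = -113*0 - 4 = 0 - 4 = -4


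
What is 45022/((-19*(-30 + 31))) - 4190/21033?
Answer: -49843544/21033 ≈ -2369.8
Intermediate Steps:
45022/((-19*(-30 + 31))) - 4190/21033 = 45022/((-19*1)) - 4190*1/21033 = 45022/(-19) - 4190/21033 = 45022*(-1/19) - 4190/21033 = -45022/19 - 4190/21033 = -49843544/21033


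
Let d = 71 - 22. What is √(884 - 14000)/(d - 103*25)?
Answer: -I*√3279/1263 ≈ -0.045339*I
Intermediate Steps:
d = 49
√(884 - 14000)/(d - 103*25) = √(884 - 14000)/(49 - 103*25) = √(-13116)/(49 - 2575) = (2*I*√3279)/(-2526) = (2*I*√3279)*(-1/2526) = -I*√3279/1263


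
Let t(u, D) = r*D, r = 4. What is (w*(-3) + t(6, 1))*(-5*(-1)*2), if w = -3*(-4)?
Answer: -320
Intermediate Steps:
t(u, D) = 4*D
w = 12
(w*(-3) + t(6, 1))*(-5*(-1)*2) = (12*(-3) + 4*1)*(-5*(-1)*2) = (-36 + 4)*(5*2) = -32*10 = -320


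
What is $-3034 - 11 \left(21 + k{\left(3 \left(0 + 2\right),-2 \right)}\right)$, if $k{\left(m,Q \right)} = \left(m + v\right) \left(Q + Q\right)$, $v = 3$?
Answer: $-2869$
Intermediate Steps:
$k{\left(m,Q \right)} = 2 Q \left(3 + m\right)$ ($k{\left(m,Q \right)} = \left(m + 3\right) \left(Q + Q\right) = \left(3 + m\right) 2 Q = 2 Q \left(3 + m\right)$)
$-3034 - 11 \left(21 + k{\left(3 \left(0 + 2\right),-2 \right)}\right) = -3034 - 11 \left(21 + 2 \left(-2\right) \left(3 + 3 \left(0 + 2\right)\right)\right) = -3034 - 11 \left(21 + 2 \left(-2\right) \left(3 + 3 \cdot 2\right)\right) = -3034 - 11 \left(21 + 2 \left(-2\right) \left(3 + 6\right)\right) = -3034 - 11 \left(21 + 2 \left(-2\right) 9\right) = -3034 - 11 \left(21 - 36\right) = -3034 - 11 \left(-15\right) = -3034 - -165 = -3034 + 165 = -2869$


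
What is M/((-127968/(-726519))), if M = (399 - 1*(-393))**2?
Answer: 4747075146/1333 ≈ 3.5612e+6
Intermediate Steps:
M = 627264 (M = (399 + 393)**2 = 792**2 = 627264)
M/((-127968/(-726519))) = 627264/((-127968/(-726519))) = 627264/((-127968*(-1/726519))) = 627264/(42656/242173) = 627264*(242173/42656) = 4747075146/1333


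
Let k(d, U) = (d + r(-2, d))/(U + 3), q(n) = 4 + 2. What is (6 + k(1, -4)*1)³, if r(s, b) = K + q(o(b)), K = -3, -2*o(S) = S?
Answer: 8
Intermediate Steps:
o(S) = -S/2
q(n) = 6
r(s, b) = 3 (r(s, b) = -3 + 6 = 3)
k(d, U) = (3 + d)/(3 + U) (k(d, U) = (d + 3)/(U + 3) = (3 + d)/(3 + U))
(6 + k(1, -4)*1)³ = (6 + ((3 + 1)/(3 - 4))*1)³ = (6 + (4/(-1))*1)³ = (6 - 1*4*1)³ = (6 - 4*1)³ = (6 - 4)³ = 2³ = 8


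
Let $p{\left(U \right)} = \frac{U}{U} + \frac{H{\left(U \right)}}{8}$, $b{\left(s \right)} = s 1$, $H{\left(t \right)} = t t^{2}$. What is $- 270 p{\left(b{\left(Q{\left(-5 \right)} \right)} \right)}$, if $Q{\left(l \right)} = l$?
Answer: $\frac{15795}{4} \approx 3948.8$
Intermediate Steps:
$H{\left(t \right)} = t^{3}$
$b{\left(s \right)} = s$
$p{\left(U \right)} = 1 + \frac{U^{3}}{8}$ ($p{\left(U \right)} = \frac{U}{U} + \frac{U^{3}}{8} = 1 + U^{3} \cdot \frac{1}{8} = 1 + \frac{U^{3}}{8}$)
$- 270 p{\left(b{\left(Q{\left(-5 \right)} \right)} \right)} = - 270 \left(1 + \frac{\left(-5\right)^{3}}{8}\right) = - 270 \left(1 + \frac{1}{8} \left(-125\right)\right) = - 270 \left(1 - \frac{125}{8}\right) = \left(-270\right) \left(- \frac{117}{8}\right) = \frac{15795}{4}$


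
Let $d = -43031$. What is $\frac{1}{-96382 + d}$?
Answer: $- \frac{1}{139413} \approx -7.1729 \cdot 10^{-6}$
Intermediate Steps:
$\frac{1}{-96382 + d} = \frac{1}{-96382 - 43031} = \frac{1}{-139413} = - \frac{1}{139413}$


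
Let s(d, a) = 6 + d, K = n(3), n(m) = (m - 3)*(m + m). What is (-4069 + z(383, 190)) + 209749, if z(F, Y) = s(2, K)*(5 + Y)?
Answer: 207240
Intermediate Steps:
n(m) = 2*m*(-3 + m) (n(m) = (-3 + m)*(2*m) = 2*m*(-3 + m))
K = 0 (K = 2*3*(-3 + 3) = 2*3*0 = 0)
z(F, Y) = 40 + 8*Y (z(F, Y) = (6 + 2)*(5 + Y) = 8*(5 + Y) = 40 + 8*Y)
(-4069 + z(383, 190)) + 209749 = (-4069 + (40 + 8*190)) + 209749 = (-4069 + (40 + 1520)) + 209749 = (-4069 + 1560) + 209749 = -2509 + 209749 = 207240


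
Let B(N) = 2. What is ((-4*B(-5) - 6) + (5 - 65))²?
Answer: 5476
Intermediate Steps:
((-4*B(-5) - 6) + (5 - 65))² = ((-4*2 - 6) + (5 - 65))² = ((-8 - 6) - 60)² = (-14 - 60)² = (-74)² = 5476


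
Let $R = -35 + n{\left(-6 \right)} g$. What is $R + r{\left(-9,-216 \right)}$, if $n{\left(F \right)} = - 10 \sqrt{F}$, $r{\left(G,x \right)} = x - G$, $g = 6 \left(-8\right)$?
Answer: $-242 + 480 i \sqrt{6} \approx -242.0 + 1175.8 i$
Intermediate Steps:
$g = -48$
$R = -35 + 480 i \sqrt{6}$ ($R = -35 + - 10 \sqrt{-6} \left(-48\right) = -35 + - 10 i \sqrt{6} \left(-48\right) = -35 + 480 i \sqrt{6} \approx -35.0 + 1175.8 i$)
$R + r{\left(-9,-216 \right)} = \left(-35 + 480 i \sqrt{6}\right) - 207 = -242 + 480 i \sqrt{6}$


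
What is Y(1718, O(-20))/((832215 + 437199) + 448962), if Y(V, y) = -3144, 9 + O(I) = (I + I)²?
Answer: -131/71599 ≈ -0.0018296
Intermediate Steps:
O(I) = -9 + 4*I² (O(I) = -9 + (I + I)² = -9 + (2*I)² = -9 + 4*I²)
Y(1718, O(-20))/((832215 + 437199) + 448962) = -3144/((832215 + 437199) + 448962) = -3144/(1269414 + 448962) = -3144/1718376 = -3144*1/1718376 = -131/71599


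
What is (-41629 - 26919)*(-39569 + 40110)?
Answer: -37084468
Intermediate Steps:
(-41629 - 26919)*(-39569 + 40110) = -68548*541 = -37084468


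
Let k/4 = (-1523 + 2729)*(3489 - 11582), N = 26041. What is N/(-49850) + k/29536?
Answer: -121684040761/92023100 ≈ -1322.3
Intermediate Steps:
k = -39040632 (k = 4*((-1523 + 2729)*(3489 - 11582)) = 4*(1206*(-8093)) = 4*(-9760158) = -39040632)
N/(-49850) + k/29536 = 26041/(-49850) - 39040632/29536 = 26041*(-1/49850) - 39040632*1/29536 = -26041/49850 - 4880079/3692 = -121684040761/92023100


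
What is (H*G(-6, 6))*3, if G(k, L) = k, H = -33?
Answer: 594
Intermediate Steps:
(H*G(-6, 6))*3 = -33*(-6)*3 = 198*3 = 594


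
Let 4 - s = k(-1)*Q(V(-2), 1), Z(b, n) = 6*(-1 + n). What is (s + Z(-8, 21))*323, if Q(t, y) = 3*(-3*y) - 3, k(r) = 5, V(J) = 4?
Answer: 59432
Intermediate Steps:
Z(b, n) = -6 + 6*n
Q(t, y) = -3 - 9*y (Q(t, y) = -9*y - 3 = -3 - 9*y)
s = 64 (s = 4 - 5*(-3 - 9*1) = 4 - 5*(-3 - 9) = 4 - 5*(-12) = 4 - 1*(-60) = 4 + 60 = 64)
(s + Z(-8, 21))*323 = (64 + (-6 + 6*21))*323 = (64 + (-6 + 126))*323 = (64 + 120)*323 = 184*323 = 59432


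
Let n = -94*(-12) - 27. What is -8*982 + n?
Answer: -6755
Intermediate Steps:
n = 1101 (n = 1128 - 27 = 1101)
-8*982 + n = -8*982 + 1101 = -7856 + 1101 = -6755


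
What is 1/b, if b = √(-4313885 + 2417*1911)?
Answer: √305002/305002 ≈ 0.0018107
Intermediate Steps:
b = √305002 (b = √(-4313885 + 4618887) = √305002 ≈ 552.27)
1/b = 1/(√305002) = √305002/305002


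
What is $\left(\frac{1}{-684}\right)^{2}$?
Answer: $\frac{1}{467856} \approx 2.1374 \cdot 10^{-6}$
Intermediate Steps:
$\left(\frac{1}{-684}\right)^{2} = \left(- \frac{1}{684}\right)^{2} = \frac{1}{467856}$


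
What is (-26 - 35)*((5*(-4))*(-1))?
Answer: -1220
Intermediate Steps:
(-26 - 35)*((5*(-4))*(-1)) = -(-1220)*(-1) = -61*20 = -1220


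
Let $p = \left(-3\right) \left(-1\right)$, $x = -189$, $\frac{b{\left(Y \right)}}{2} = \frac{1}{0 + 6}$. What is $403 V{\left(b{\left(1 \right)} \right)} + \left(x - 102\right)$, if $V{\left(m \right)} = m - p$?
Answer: $- \frac{4097}{3} \approx -1365.7$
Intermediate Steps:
$b{\left(Y \right)} = \frac{1}{3}$ ($b{\left(Y \right)} = \frac{2}{0 + 6} = \frac{2}{6} = 2 \cdot \frac{1}{6} = \frac{1}{3}$)
$p = 3$
$V{\left(m \right)} = -3 + m$ ($V{\left(m \right)} = m - 3 = -3 + m$)
$403 V{\left(b{\left(1 \right)} \right)} + \left(x - 102\right) = 403 \left(-3 + \frac{1}{3}\right) - 291 = 403 \left(- \frac{8}{3}\right) - 291 = - \frac{3224}{3} - 291 = - \frac{4097}{3}$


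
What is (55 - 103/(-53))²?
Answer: 9108324/2809 ≈ 3242.6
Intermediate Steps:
(55 - 103/(-53))² = (55 - 103*(-1/53))² = (55 + 103/53)² = (3018/53)² = 9108324/2809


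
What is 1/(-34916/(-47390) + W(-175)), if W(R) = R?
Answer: -3385/589881 ≈ -0.0057384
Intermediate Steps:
1/(-34916/(-47390) + W(-175)) = 1/(-34916/(-47390) - 175) = 1/(-34916*(-1/47390) - 175) = 1/(2494/3385 - 175) = 1/(-589881/3385) = -3385/589881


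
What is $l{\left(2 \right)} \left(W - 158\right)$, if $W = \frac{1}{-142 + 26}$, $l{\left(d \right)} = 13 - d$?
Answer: $- \frac{201619}{116} \approx -1738.1$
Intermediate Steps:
$W = - \frac{1}{116}$ ($W = \frac{1}{-116} = - \frac{1}{116} \approx -0.0086207$)
$l{\left(2 \right)} \left(W - 158\right) = \left(13 - 2\right) \left(- \frac{1}{116} - 158\right) = \left(13 - 2\right) \left(- \frac{18329}{116}\right) = 11 \left(- \frac{18329}{116}\right) = - \frac{201619}{116}$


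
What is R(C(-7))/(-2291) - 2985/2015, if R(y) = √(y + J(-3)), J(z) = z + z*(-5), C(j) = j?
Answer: -597/403 - √5/2291 ≈ -1.4824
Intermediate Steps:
J(z) = -4*z (J(z) = z - 5*z = -4*z)
R(y) = √(12 + y) (R(y) = √(y - 4*(-3)) = √(y + 12) = √(12 + y))
R(C(-7))/(-2291) - 2985/2015 = √(12 - 7)/(-2291) - 2985/2015 = √5*(-1/2291) - 2985*1/2015 = -√5/2291 - 597/403 = -597/403 - √5/2291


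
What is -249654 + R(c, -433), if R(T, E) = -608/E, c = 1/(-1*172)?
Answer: -108099574/433 ≈ -2.4965e+5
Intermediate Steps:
c = -1/172 (c = 1/(-172) = -1/172 ≈ -0.0058140)
-249654 + R(c, -433) = -249654 - 608/(-433) = -249654 - 608*(-1/433) = -249654 + 608/433 = -108099574/433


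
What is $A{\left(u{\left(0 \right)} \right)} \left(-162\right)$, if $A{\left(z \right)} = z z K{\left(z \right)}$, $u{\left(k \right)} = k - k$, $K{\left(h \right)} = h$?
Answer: $0$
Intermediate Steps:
$u{\left(k \right)} = 0$
$A{\left(z \right)} = z^{3}$ ($A{\left(z \right)} = z z z = z^{2} z = z^{3}$)
$A{\left(u{\left(0 \right)} \right)} \left(-162\right) = 0^{3} \left(-162\right) = 0 \left(-162\right) = 0$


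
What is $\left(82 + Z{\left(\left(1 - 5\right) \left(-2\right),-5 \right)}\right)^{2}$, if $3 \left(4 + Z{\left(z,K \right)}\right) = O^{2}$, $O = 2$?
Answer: $\frac{56644}{9} \approx 6293.8$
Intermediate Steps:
$Z{\left(z,K \right)} = - \frac{8}{3}$ ($Z{\left(z,K \right)} = -4 + \frac{2^{2}}{3} = -4 + \frac{1}{3} \cdot 4 = -4 + \frac{4}{3} = - \frac{8}{3}$)
$\left(82 + Z{\left(\left(1 - 5\right) \left(-2\right),-5 \right)}\right)^{2} = \left(82 - \frac{8}{3}\right)^{2} = \left(\frac{238}{3}\right)^{2} = \frac{56644}{9}$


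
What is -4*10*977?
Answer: -39080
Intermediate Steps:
-4*10*977 = -40*977 = -39080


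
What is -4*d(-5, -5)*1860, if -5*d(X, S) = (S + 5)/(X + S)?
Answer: 0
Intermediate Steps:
d(X, S) = -(5 + S)/(5*(S + X)) (d(X, S) = -(S + 5)/(5*(X + S)) = -(5 + S)/(5*(S + X)))
-4*d(-5, -5)*1860 = -4*(-1 - ⅕*(-5))/(-5 - 5)*1860 = -4*(-1 + 1)/(-10)*1860 = -(-2)*0/5*1860 = -4*0*1860 = 0*1860 = 0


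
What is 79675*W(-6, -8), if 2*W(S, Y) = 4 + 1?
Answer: 398375/2 ≈ 1.9919e+5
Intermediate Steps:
W(S, Y) = 5/2 (W(S, Y) = (4 + 1)/2 = (½)*5 = 5/2)
79675*W(-6, -8) = 79675*(5/2) = 398375/2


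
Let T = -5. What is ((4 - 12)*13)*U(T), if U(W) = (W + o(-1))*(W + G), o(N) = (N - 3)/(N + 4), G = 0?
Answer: -9880/3 ≈ -3293.3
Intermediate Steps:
o(N) = (-3 + N)/(4 + N)
U(W) = W*(-4/3 + W) (U(W) = (W + (-3 - 1)/(4 - 1))*(W + 0) = (W - 4/3)*W = (-4/3 + W)*W = W*(-4/3 + W))
((4 - 12)*13)*U(T) = ((4 - 12)*13)*((1/3)*(-5)*(-4 + 3*(-5))) = (-8*13)*((1/3)*(-5)*(-4 - 15)) = -104*(-5)*(-19)/3 = -104*95/3 = -9880/3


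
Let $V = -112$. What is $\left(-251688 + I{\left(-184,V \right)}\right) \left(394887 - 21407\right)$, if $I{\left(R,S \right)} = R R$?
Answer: $-81355895360$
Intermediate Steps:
$I{\left(R,S \right)} = R^{2}$
$\left(-251688 + I{\left(-184,V \right)}\right) \left(394887 - 21407\right) = \left(-251688 + \left(-184\right)^{2}\right) \left(394887 - 21407\right) = \left(-251688 + 33856\right) 373480 = \left(-217832\right) 373480 = -81355895360$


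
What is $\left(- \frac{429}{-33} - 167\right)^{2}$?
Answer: $23716$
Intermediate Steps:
$\left(- \frac{429}{-33} - 167\right)^{2} = \left(\left(-429\right) \left(- \frac{1}{33}\right) - 167\right)^{2} = \left(13 - 167\right)^{2} = \left(-154\right)^{2} = 23716$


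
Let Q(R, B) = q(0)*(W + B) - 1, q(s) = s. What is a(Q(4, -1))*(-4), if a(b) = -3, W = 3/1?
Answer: 12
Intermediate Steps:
W = 3 (W = 3*1 = 3)
Q(R, B) = -1 (Q(R, B) = 0*(3 + B) - 1 = 0 - 1 = -1)
a(Q(4, -1))*(-4) = -3*(-4) = 12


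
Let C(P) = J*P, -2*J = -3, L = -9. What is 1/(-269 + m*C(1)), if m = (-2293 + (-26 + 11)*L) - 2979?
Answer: -2/15949 ≈ -0.00012540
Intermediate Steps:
J = 3/2 (J = -½*(-3) = 3/2 ≈ 1.5000)
C(P) = 3*P/2
m = -5137 (m = (-2293 + (-26 + 11)*(-9)) - 2979 = (-2293 - 15*(-9)) - 2979 = (-2293 + 135) - 2979 = -2158 - 2979 = -5137)
1/(-269 + m*C(1)) = 1/(-269 - 15411/2) = 1/(-15949/2) = -2/15949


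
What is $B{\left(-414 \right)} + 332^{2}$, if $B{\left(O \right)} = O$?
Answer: $109810$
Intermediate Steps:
$B{\left(-414 \right)} + 332^{2} = -414 + 332^{2} = -414 + 110224 = 109810$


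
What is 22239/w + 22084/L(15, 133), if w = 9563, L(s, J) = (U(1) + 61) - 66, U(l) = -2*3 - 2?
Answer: -210900185/124319 ≈ -1696.4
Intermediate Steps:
U(l) = -8 (U(l) = -6 - 2 = -8)
L(s, J) = -13 (L(s, J) = (-8 + 61) - 66 = 53 - 66 = -13)
22239/w + 22084/L(15, 133) = 22239/9563 + 22084/(-13) = 22239*(1/9563) + 22084*(-1/13) = 22239/9563 - 22084/13 = -210900185/124319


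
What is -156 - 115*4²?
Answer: -1996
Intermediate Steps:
-156 - 115*4² = -156 - 115*16 = -156 - 1840 = -1996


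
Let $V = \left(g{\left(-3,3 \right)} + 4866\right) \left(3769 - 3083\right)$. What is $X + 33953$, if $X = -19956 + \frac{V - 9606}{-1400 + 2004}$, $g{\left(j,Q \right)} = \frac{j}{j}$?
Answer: $\frac{2945836}{151} \approx 19509.0$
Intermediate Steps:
$g{\left(j,Q \right)} = 1$
$V = 3338762$ ($V = \left(1 + 4866\right) \left(3769 - 3083\right) = 4867 \cdot 686 = 3338762$)
$X = - \frac{2181067}{151}$ ($X = -19956 + \frac{3338762 - 9606}{-1400 + 2004} = -19956 + \frac{3329156}{604} = -19956 + 3329156 \cdot \frac{1}{604} = -19956 + \frac{832289}{151} = - \frac{2181067}{151} \approx -14444.0$)
$X + 33953 = - \frac{2181067}{151} + 33953 = \frac{2945836}{151}$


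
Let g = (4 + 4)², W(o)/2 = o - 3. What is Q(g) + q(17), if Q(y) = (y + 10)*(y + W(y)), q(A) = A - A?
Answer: 13764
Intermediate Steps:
W(o) = -6 + 2*o (W(o) = 2*(o - 3) = 2*(-3 + o) = -6 + 2*o)
g = 64 (g = 8² = 64)
q(A) = 0
Q(y) = (-6 + 3*y)*(10 + y) (Q(y) = (y + 10)*(y + (-6 + 2*y)) = (10 + y)*(-6 + 3*y) = (-6 + 3*y)*(10 + y))
Q(g) + q(17) = (-60 + 3*64² + 24*64) + 0 = (-60 + 3*4096 + 1536) + 0 = (-60 + 12288 + 1536) + 0 = 13764 + 0 = 13764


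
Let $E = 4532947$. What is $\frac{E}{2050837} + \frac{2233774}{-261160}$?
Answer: $- \frac{1698640965159}{267798295460} \approx -6.343$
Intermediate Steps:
$\frac{E}{2050837} + \frac{2233774}{-261160} = \frac{4532947}{2050837} + \frac{2233774}{-261160} = 4532947 \cdot \frac{1}{2050837} + 2233774 \left(- \frac{1}{261160}\right) = \frac{4532947}{2050837} - \frac{1116887}{130580} = - \frac{1698640965159}{267798295460}$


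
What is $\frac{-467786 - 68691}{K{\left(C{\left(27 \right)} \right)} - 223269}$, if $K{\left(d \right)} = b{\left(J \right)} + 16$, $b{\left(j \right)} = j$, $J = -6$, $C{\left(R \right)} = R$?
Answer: $\frac{536477}{223259} \approx 2.4029$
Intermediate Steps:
$K{\left(d \right)} = 10$ ($K{\left(d \right)} = -6 + 16 = 10$)
$\frac{-467786 - 68691}{K{\left(C{\left(27 \right)} \right)} - 223269} = \frac{-467786 - 68691}{10 - 223269} = \frac{-467786 - 68691}{-223259} = \left(-536477\right) \left(- \frac{1}{223259}\right) = \frac{536477}{223259}$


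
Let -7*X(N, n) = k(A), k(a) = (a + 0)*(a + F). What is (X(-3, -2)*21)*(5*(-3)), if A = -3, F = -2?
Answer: 675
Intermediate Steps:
k(a) = a*(-2 + a) (k(a) = (a + 0)*(a - 2) = a*(-2 + a))
X(N, n) = -15/7 (X(N, n) = -(-3)*(-2 - 3)/7 = -(-3)*(-5)/7 = -⅐*15 = -15/7)
(X(-3, -2)*21)*(5*(-3)) = (-15/7*21)*(5*(-3)) = -45*(-15) = 675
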